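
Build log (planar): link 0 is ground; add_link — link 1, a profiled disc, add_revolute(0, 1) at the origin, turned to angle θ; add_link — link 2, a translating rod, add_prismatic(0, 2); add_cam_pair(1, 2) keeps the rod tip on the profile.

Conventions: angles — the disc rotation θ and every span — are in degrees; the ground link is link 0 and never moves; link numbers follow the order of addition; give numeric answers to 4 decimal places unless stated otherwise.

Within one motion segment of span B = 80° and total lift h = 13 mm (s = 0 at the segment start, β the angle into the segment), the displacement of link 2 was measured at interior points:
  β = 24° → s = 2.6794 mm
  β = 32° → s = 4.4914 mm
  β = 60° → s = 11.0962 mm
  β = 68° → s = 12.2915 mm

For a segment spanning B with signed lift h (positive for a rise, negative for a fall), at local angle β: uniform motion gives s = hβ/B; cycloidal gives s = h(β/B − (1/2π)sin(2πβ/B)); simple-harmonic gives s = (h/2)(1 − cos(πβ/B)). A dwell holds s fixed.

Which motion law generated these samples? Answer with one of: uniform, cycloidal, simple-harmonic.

candidates at β/B = r: uniform s = h·r (linear in β); cycloidal s = h·(r − sin(2πr)/(2π)); simple-harmonic s = (h/2)(1 − cos(πr))
β=24°: printed 2.6794 | uniform 3.9000, cycloidal 1.9323, simple-harmonic 2.6794
β=32°: printed 4.4914 | uniform 5.2000, cycloidal 3.9839, simple-harmonic 4.4914
β=60°: printed 11.0962 | uniform 9.7500, cycloidal 11.8190, simple-harmonic 11.0962
β=68°: printed 12.2915 | uniform 11.0500, cycloidal 12.7239, simple-harmonic 12.2915
only one law matches every sample → simple-harmonic

simple-harmonic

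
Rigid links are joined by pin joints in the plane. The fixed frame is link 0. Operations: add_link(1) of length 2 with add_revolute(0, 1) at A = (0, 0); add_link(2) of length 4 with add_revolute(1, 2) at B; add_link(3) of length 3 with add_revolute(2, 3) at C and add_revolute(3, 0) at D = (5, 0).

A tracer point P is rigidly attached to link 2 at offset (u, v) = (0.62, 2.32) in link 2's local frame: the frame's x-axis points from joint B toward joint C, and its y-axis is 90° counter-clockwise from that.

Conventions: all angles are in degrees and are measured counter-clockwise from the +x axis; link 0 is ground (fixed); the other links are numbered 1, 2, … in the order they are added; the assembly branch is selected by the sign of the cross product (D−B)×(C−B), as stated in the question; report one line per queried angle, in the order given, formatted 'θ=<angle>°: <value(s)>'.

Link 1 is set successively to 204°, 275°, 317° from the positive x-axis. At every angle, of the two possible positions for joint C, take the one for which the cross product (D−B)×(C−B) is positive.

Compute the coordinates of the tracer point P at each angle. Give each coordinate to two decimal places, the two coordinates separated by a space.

A=(0,0), D=(5.00,0)
θ=204°: B = A + 2.00·(cos204°, sin204°) = (-1.8271, -0.8135)
θ=204°: |BD| = 6.8754
θ=204°: circle(B,4.00) ∩ circle(D,3.00): a=3.9468, h=0.6505
θ=204°:   candidates: C₊=(2.0150,0.2994) cross=4.472; C₋=(2.1689,-0.9924) cross=-4.472
θ=204°:   branch + wants cross > 0 → take C=(2.0150,0.2994) (cross=4.472)
θ=204°: ex = (C−B)/|BC| = (0.9605,0.2782); ey = (-0.2782,0.9605)
θ=204°: P = B + 0.62·ex + 2.32·ey = (-1.8770,1.5874)
θ=275°: B = A + 2.00·(cos275°, sin275°) = (0.1743, -1.9924)
θ=275°: |BD| = 5.2208
θ=275°: circle(B,4.00) ∩ circle(D,3.00): a=3.2808, h=2.2883
θ=275°:   candidates: C₊=(2.3335,1.3748) cross=11.947; C₋=(4.0801,-2.8555) cross=-11.947
θ=275°:   branch + wants cross > 0 → take C=(2.3335,1.3748) (cross=11.947)
θ=275°: ex = (C−B)/|BC| = (0.5398,0.8418); ey = (-0.8418,0.5398)
θ=275°: P = B + 0.62·ex + 2.32·ey = (-1.4440,-0.2181)
θ=317°: B = A + 2.00·(cos317°, sin317°) = (1.4627, -1.3640)
θ=317°: |BD| = 3.7912
θ=317°: circle(B,4.00) ∩ circle(D,3.00): a=2.8188, h=2.8380
θ=317°:   candidates: C₊=(3.0717,2.2981) cross=10.759; C₋=(5.1138,-2.9978) cross=-10.759
θ=317°:   branch + wants cross > 0 → take C=(3.0717,2.2981) (cross=10.759)
θ=317°: ex = (C−B)/|BC| = (0.4022,0.9155); ey = (-0.9155,0.4022)
θ=317°: P = B + 0.62·ex + 2.32·ey = (-0.4119,0.1368)

θ=204°: -1.88 1.59
θ=275°: -1.44 -0.22
θ=317°: -0.41 0.14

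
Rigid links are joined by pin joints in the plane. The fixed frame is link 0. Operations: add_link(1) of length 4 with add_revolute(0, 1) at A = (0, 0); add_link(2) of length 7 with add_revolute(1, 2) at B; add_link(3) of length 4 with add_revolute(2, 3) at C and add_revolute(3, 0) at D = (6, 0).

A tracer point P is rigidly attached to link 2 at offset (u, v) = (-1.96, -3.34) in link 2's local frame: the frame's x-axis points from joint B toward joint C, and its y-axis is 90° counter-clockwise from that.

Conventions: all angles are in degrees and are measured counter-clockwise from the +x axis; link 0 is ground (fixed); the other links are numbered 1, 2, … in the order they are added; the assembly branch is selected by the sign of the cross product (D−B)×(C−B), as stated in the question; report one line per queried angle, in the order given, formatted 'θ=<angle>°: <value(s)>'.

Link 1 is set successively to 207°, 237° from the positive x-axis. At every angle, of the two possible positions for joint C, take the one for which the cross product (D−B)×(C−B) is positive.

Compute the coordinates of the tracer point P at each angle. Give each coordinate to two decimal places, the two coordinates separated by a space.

A=(0,0), D=(6.00,0)
θ=207°: B = A + 4.00·(cos207°, sin207°) = (-3.5640, -1.8160)
θ=207°: |BD| = 9.7349
θ=207°: circle(B,7.00) ∩ circle(D,4.00): a=6.5624, h=2.4362
θ=207°:   candidates: C₊=(2.4287,1.8016) cross=23.716; C₋=(3.3376,-2.9853) cross=-23.716
θ=207°:   branch + wants cross > 0 → take C=(2.4287,1.8016) (cross=23.716)
θ=207°: ex = (C−B)/|BC| = (0.8561,0.5168); ey = (-0.5168,0.8561)
θ=207°: P = B + -1.96·ex + -3.34·ey = (-3.5159,-5.6883)
θ=237°: B = A + 4.00·(cos237°, sin237°) = (-2.1786, -3.3547)
θ=237°: |BD| = 8.8398
θ=237°: circle(B,7.00) ∩ circle(D,4.00): a=6.2865, h=3.0790
θ=237°:   candidates: C₊=(2.4692,1.8797) cross=27.218; C₋=(4.8061,-3.8177) cross=-27.218
θ=237°:   branch + wants cross > 0 → take C=(2.4692,1.8797) (cross=27.218)
θ=237°: ex = (C−B)/|BC| = (0.6640,0.7478); ey = (-0.7478,0.6640)
θ=237°: P = B + -1.96·ex + -3.34·ey = (-0.9824,-7.0379)

θ=207°: -3.52 -5.69
θ=237°: -0.98 -7.04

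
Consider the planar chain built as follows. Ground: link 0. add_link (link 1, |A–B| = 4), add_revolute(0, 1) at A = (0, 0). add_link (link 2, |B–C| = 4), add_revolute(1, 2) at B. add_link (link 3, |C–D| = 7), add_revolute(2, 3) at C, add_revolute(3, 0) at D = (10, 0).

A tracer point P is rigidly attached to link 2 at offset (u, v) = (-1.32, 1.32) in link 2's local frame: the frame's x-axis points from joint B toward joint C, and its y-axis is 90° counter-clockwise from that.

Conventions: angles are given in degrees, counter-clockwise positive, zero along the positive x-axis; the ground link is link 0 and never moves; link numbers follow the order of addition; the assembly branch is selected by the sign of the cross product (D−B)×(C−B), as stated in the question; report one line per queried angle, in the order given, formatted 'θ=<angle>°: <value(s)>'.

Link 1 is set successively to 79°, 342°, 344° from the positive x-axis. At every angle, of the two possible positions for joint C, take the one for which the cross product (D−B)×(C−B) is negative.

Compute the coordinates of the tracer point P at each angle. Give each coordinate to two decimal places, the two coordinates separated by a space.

A=(0,0), D=(10.00,0)
θ=79°: B = A + 4.00·(cos79°, sin79°) = (0.7632, 3.9265)
θ=79°: |BD| = 10.0367
θ=79°: circle(B,4.00) ∩ circle(D,7.00): a=3.3744, h=2.1479
θ=79°:   candidates: C₊=(4.7090,4.5831) cross=21.558; C₋=(3.0284,0.6297) cross=-21.558
θ=79°:   branch - wants cross < 0 → take C=(3.0284,0.6297) (cross=-21.558)
θ=79°: ex = (C−B)/|BC| = (0.5663,-0.8242); ey = (0.8242,0.5663)
θ=79°: P = B + -1.32·ex + 1.32·ey = (1.1037,5.7620)
θ=342°: B = A + 4.00·(cos342°, sin342°) = (3.8042, -1.2361)
θ=342°: |BD| = 6.3179
θ=342°: circle(B,4.00) ∩ circle(D,7.00): a=0.5473, h=3.9624
θ=342°:   candidates: C₊=(3.5657,2.7568) cross=25.034; C₋=(5.1162,-5.0148) cross=-25.034
θ=342°:   branch - wants cross < 0 → take C=(5.1162,-5.0148) (cross=-25.034)
θ=342°: ex = (C−B)/|BC| = (0.3280,-0.9447); ey = (0.9447,0.3280)
θ=342°: P = B + -1.32·ex + 1.32·ey = (4.6183,0.4439)
θ=344°: B = A + 4.00·(cos344°, sin344°) = (3.8450, -1.1025)
θ=344°: |BD| = 6.2529
θ=344°: circle(B,4.00) ∩ circle(D,7.00): a=0.4877, h=3.9702
θ=344°:   candidates: C₊=(3.6251,2.8914) cross=24.825; C₋=(5.0251,-4.9245) cross=-24.825
θ=344°:   branch - wants cross < 0 → take C=(5.0251,-4.9245) (cross=-24.825)
θ=344°: ex = (C−B)/|BC| = (0.2950,-0.9555); ey = (0.9555,0.2950)
θ=344°: P = B + -1.32·ex + 1.32·ey = (4.7169,0.5481)

θ=79°: 1.10 5.76
θ=342°: 4.62 0.44
θ=344°: 4.72 0.55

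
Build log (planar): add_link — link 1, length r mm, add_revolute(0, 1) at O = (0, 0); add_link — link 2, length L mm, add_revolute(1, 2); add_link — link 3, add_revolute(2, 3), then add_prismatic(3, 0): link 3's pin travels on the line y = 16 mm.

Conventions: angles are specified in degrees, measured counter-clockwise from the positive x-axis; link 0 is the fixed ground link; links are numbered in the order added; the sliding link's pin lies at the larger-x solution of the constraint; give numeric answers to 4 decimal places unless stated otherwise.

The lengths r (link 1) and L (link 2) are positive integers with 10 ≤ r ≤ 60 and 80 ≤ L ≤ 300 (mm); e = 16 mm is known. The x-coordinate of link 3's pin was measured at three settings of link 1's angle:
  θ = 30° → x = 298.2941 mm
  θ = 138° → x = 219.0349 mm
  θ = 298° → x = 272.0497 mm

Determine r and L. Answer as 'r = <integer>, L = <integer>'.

constraint per measurement: (x − r cos θ)² + (r sin θ − e)² = L²
subtracting the θ₁ and θ₂ equations cancels the r² and L² terms:
r = (x₁² − x₂²) / (2[(x₁cos θ₁ + e sin θ₁) − (x₂cos θ₂ + e sin θ₂)]) = 49.0000 → r = 49
L² = (x₁ − r cos θ₁)² + (r sin θ₁ − e)² = 65536.0038 → L = 256.0000 → L = 256
check at θ₃=298°: x = 272.0497 (printed 272.0497) ✓

r = 49, L = 256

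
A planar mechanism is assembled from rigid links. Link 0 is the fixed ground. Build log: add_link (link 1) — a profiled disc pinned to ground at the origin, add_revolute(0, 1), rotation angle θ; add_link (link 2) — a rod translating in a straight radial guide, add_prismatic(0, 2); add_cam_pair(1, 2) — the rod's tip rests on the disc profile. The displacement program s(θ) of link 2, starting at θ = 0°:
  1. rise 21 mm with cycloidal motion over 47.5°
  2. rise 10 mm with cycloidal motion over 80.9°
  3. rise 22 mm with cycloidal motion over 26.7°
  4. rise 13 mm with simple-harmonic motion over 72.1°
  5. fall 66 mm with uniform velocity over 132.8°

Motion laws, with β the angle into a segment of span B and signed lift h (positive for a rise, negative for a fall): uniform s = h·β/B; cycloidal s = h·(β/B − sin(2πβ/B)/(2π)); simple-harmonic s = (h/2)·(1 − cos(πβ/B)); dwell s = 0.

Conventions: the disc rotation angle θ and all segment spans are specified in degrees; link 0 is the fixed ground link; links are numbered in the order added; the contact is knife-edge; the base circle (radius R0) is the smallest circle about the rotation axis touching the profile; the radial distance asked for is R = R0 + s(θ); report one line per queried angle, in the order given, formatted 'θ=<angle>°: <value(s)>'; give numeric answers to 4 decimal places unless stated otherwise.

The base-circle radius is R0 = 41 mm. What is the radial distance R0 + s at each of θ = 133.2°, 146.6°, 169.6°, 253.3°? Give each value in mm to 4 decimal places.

seg 1 [0°–47.5°] cycloidal, h=21: full span → s += 21 → s = 21.0000
seg 2 [47.5°–128.4°] cycloidal, h=10: full span → s += 10 → s = 31.0000
seg 3 [128.4°–155.1°] cycloidal, h=22: θ=133.2° here. β=4.8, B=26.7. 22·(0.1798 − sin(2π·0.1798)/(2π)) = 0.7890 → s = 31.7890
seg 3 [128.4°–155.1°] cycloidal, h=22: θ=146.6° here. β=18.2, B=26.7. 22·(0.6816 − sin(2π·0.6816)/(2π)) = 18.1797 → s = 49.1797
seg 3 [128.4°–155.1°] cycloidal, h=22: full span → s += 22 → s = 53.0000
seg 4 [155.1°–227.2°] simple-harmonic, h=13: θ=169.6° here. β=14.5, B=72.1. 13/2·(1 − cos(π·0.2011)) = 1.2547 → s = 54.2547
seg 4 [155.1°–227.2°] simple-harmonic, h=13: full span → s += 13 → s = 66.0000
seg 5 [227.2°–360°] uniform, h=-66: θ=253.3° here. β=26.1, B=132.8. -66·26.1/132.8 = -12.9714 → s = 53.0286
θ=133.2°: R = R0 + s = 41 + 31.7890 = 72.7890
θ=146.6°: R = R0 + s = 41 + 49.1797 = 90.1797
θ=169.6°: R = R0 + s = 41 + 54.2547 = 95.2547
θ=253.3°: R = R0 + s = 41 + 53.0286 = 94.0286

θ=133.2°: 72.7890
θ=146.6°: 90.1797
θ=169.6°: 95.2547
θ=253.3°: 94.0286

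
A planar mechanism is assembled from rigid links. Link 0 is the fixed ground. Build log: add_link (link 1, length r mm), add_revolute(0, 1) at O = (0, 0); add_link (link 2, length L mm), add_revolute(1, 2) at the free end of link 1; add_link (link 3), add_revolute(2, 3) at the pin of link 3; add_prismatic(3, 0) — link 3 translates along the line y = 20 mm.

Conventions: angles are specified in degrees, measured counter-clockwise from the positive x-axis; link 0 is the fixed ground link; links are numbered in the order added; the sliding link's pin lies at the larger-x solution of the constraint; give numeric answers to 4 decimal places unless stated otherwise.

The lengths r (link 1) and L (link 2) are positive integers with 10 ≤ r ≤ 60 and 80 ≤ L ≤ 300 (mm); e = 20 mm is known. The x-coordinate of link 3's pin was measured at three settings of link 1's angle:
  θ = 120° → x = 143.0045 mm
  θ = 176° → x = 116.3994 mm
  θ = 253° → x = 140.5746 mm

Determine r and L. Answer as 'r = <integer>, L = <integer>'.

constraint per measurement: (x − r cos θ)² + (r sin θ − e)² = L²
subtracting the θ₁ and θ₂ equations cancels the r² and L² terms:
r = (x₁² − x₂²) / (2[(x₁cos θ₁ + e sin θ₁) − (x₂cos θ₂ + e sin θ₂)]) = 57.0002 → r = 57
L² = (x₁ − r cos θ₁)² + (r sin θ₁ − e)² = 30276.0056 → L = 174.0000 → L = 174
check at θ₃=253°: x = 140.5746 (printed 140.5746) ✓

r = 57, L = 174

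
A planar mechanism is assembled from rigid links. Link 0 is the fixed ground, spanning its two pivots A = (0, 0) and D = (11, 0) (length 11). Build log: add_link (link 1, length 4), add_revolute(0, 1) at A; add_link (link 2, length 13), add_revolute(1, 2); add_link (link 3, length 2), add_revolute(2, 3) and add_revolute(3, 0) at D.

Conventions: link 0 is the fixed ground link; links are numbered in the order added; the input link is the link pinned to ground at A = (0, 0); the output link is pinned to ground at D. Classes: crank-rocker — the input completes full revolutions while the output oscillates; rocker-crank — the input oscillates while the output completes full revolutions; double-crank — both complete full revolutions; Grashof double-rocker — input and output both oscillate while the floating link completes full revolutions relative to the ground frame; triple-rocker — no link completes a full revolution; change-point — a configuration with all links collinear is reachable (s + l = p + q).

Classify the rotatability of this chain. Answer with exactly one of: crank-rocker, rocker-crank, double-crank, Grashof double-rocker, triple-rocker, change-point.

lengths: ground=11, input=4, coupler=13, output=2
sorted: s=2 (shortest), l=13 (longest), p+q=15
s + l = 15 vs p + q = 15
s + l = p + q → change-point (collinear configuration reachable)

change-point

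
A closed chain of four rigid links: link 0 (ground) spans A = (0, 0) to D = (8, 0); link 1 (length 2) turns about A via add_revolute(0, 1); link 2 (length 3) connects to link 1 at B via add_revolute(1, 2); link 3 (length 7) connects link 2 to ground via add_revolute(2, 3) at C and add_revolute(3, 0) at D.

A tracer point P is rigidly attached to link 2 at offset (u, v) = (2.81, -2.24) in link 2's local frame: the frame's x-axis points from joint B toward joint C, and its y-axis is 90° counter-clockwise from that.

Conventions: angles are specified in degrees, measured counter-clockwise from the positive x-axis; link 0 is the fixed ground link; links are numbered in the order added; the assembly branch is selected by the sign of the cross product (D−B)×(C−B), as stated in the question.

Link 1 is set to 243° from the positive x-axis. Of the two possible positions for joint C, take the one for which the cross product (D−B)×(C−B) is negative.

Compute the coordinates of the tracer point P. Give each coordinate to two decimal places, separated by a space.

A=(0,0), D=(8.00,0)
B = A + 2.00·(cos243°, sin243°) = (-0.9080, -1.7820)
|BD| = 9.0845
circle(B,3.00) ∩ circle(D,7.00): a=2.3407, h=1.8765
  candidates: C₊=(1.0191,0.5172) cross=17.047; C₋=(1.7553,-3.1629) cross=-17.047
  branch - wants cross < 0 → take C=(1.7553,-3.1629) (cross=-17.047)
ex = (C−B)/|BC| = (0.8878,-0.4603); ey = (0.4603,0.8878)
P = B + 2.81·ex + -2.24·ey = (0.5556,-5.0640)

0.56 -5.06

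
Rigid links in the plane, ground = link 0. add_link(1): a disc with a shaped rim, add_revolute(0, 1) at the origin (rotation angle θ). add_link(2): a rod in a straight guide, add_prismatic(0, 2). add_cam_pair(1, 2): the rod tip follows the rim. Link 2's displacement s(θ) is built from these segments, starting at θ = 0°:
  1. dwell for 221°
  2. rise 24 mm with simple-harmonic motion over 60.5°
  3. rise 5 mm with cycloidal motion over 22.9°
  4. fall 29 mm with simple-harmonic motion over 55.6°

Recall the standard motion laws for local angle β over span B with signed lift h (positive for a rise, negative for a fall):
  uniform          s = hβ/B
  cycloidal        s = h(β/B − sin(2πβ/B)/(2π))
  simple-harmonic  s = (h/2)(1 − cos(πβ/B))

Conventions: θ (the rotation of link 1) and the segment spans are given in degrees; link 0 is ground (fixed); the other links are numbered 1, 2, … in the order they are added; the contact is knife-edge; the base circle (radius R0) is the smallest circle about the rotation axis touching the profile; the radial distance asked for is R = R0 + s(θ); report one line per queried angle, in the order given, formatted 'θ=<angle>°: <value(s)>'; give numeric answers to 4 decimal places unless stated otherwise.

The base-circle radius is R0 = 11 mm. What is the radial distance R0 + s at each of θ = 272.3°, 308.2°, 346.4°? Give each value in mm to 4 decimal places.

segment 1 (0° to 221°, dwell): s unchanged at 0.0000
θ = 272.3° falls in segment 2 (221° to 281.5°, simple-harmonic, h = 24): β = 272.3 − 221 = 51.3°, B = 60.5°; Δs = 24/2·(1 − cos(π·0.8479)) = 22.6565; s = 0.0000 + 22.6565 = 22.6565
segment 2 (221° to 281.5°, simple-harmonic, h = 24) is passed completely: s = 0.0000 + (24) = 24.0000
segment 3 (281.5° to 304.4°, cycloidal, h = 5) is passed completely: s = 24.0000 + (5) = 29.0000
θ = 308.2° falls in segment 4 (304.4° to 360°, simple-harmonic, h = -29): β = 308.2 − 304.4 = 3.8°, B = 55.6°; Δs = -29/2·(1 − cos(π·0.0683)) = -0.3330; s = 29.0000 − 0.3330 = 28.6670
θ = 346.4° falls in segment 4 (304.4° to 360°, simple-harmonic, h = -29): β = 346.4 − 304.4 = 42°, B = 55.6°; Δs = -29/2·(1 − cos(π·0.7554)) = -24.9254; s = 29.0000 − 24.9254 = 4.0746
θ=272.3°: R = R0 + s = 11 + 22.6565 = 33.6565
θ=308.2°: R = R0 + s = 11 + 28.6670 = 39.6670
θ=346.4°: R = R0 + s = 11 + 4.0746 = 15.0746

θ=272.3°: 33.6565
θ=308.2°: 39.6670
θ=346.4°: 15.0746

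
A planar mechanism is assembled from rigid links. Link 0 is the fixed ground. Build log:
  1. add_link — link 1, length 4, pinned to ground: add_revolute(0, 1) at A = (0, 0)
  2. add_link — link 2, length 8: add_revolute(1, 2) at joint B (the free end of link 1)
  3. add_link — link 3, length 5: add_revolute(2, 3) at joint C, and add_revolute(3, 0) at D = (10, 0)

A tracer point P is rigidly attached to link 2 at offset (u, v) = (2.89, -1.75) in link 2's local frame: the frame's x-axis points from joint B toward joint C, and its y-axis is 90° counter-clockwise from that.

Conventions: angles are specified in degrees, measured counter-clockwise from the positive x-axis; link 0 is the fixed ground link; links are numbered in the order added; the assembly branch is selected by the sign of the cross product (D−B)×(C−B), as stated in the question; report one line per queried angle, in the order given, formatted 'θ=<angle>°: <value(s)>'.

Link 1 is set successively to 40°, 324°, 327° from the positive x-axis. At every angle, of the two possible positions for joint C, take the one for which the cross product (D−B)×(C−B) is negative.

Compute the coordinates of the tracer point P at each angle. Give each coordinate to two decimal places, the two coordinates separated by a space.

A=(0,0), D=(10.00,0)
θ=40°: B = A + 4.00·(cos40°, sin40°) = (3.0642, 2.5712)
θ=40°: |BD| = 7.3971
θ=40°: circle(B,8.00) ∩ circle(D,5.00): a=6.3347, h=4.8858
θ=40°:   candidates: C₊=(10.7022,4.9505) cross=36.141; C₋=(7.3056,-4.2119) cross=-36.141
θ=40°:   branch - wants cross < 0 → take C=(7.3056,-4.2119) (cross=-36.141)
θ=40°: ex = (C−B)/|BC| = (0.5302,-0.8479); ey = (0.8479,0.5302)
θ=40°: P = B + 2.89·ex + -1.75·ey = (3.1126,-0.8071)
θ=324°: B = A + 4.00·(cos324°, sin324°) = (3.2361, -2.3511)
θ=324°: |BD| = 7.1609
θ=324°: circle(B,8.00) ∩ circle(D,5.00): a=6.3036, h=4.9259
θ=324°:   candidates: C₊=(7.5729,4.3714) cross=35.274; C₋=(10.8075,-4.9344) cross=-35.274
θ=324°:   branch - wants cross < 0 → take C=(10.8075,-4.9344) (cross=-35.274)
θ=324°: ex = (C−B)/|BC| = (0.9464,-0.3229); ey = (0.3229,0.9464)
θ=324°: P = B + 2.89·ex + -1.75·ey = (5.4062,-4.9406)
θ=327°: B = A + 4.00·(cos327°, sin327°) = (3.3547, -2.1786)
θ=327°: |BD| = 6.9933
θ=327°: circle(B,8.00) ∩ circle(D,5.00): a=6.2850, h=4.9496
θ=327°:   candidates: C₊=(7.7851,4.4826) cross=34.614; C₋=(10.8689,-4.9239) cross=-34.614
θ=327°:   branch - wants cross < 0 → take C=(10.8689,-4.9239) (cross=-34.614)
θ=327°: ex = (C−B)/|BC| = (0.9393,-0.3432); ey = (0.3432,0.9393)
θ=327°: P = B + 2.89·ex + -1.75·ey = (5.4686,-4.8140)

θ=40°: 3.11 -0.81
θ=324°: 5.41 -4.94
θ=327°: 5.47 -4.81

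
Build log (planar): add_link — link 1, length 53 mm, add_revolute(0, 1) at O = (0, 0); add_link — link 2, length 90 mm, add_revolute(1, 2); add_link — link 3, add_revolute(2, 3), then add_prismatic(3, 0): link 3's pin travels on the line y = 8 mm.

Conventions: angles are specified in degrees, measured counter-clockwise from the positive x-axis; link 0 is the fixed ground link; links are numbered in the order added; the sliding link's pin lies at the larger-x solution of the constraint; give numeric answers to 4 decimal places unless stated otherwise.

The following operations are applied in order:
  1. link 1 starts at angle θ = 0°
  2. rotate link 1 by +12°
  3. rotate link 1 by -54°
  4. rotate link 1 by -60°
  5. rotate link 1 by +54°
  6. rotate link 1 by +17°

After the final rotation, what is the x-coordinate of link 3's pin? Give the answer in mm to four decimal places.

geometry: r = 53 mm, L = 90 mm, e = 8 mm; θ starts at 0°
rotate link 1 by +12°: θ ← 0° +12° = 12°
rotate link 1 by -54°: θ ← 12° -54° = -42°
rotate link 1 by -60°: θ ← -42° -60° = -102°
rotate link 1 by +54°: θ ← -102° +54° = -48°
rotate link 1 by +17°: θ ← -48° +17° = -31°
crank pin P = (r cos θ, r sin θ) = (45.429867, -27.297018)
h = r sin θ − e = -27.297018 − 8 = -35.297018
x = r cos θ + √(L² − h²) = 45.429867 + 82.789616 = 128.219483

128.2195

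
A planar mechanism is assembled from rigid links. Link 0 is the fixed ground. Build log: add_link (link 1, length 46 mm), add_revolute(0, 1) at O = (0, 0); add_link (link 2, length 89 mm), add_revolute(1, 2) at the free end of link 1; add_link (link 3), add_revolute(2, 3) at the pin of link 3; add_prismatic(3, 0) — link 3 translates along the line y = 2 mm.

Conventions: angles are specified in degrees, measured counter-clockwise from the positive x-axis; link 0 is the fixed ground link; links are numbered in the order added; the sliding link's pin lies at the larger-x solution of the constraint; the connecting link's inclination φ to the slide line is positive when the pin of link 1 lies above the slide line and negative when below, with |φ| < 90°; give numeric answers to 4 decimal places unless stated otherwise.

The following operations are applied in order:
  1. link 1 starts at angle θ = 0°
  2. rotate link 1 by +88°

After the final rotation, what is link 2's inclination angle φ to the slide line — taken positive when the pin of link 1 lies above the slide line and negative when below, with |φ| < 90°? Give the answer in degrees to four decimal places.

geometry: r = 46 mm, L = 89 mm, e = 2 mm; θ starts at 0°
rotate link 1 by +88°: θ ← 0° +88° = 88°
h = r sin θ − e = 45.971978 − 2 = 43.971978
sin φ = h / L = 43.971978 / 89 = 0.49406717
φ = arcsin(0.49406717) = 29.608257°

29.6083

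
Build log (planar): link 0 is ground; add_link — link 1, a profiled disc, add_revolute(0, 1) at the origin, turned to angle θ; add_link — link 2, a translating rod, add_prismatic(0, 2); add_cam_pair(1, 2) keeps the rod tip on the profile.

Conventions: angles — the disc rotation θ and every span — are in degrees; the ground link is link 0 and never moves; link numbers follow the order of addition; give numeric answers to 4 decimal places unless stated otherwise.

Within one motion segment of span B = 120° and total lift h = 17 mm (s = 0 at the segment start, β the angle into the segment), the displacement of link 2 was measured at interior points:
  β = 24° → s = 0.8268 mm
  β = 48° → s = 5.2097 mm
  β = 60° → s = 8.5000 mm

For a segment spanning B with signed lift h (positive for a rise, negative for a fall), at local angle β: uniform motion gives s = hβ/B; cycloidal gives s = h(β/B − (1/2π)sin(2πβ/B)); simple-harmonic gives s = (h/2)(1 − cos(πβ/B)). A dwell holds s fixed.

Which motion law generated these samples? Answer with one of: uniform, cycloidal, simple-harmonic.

candidates at β/B = r: uniform s = h·r (linear in β); cycloidal s = h·(r − sin(2πr)/(2π)); simple-harmonic s = (h/2)(1 − cos(πr))
β=24°: printed 0.8268 | uniform 3.4000, cycloidal 0.8268, simple-harmonic 1.6234
β=48°: printed 5.2097 | uniform 6.8000, cycloidal 5.2097, simple-harmonic 5.8734
β=60°: printed 8.5000 | uniform 8.5000, cycloidal 8.5000, simple-harmonic 8.5000
only one law matches every sample → cycloidal

cycloidal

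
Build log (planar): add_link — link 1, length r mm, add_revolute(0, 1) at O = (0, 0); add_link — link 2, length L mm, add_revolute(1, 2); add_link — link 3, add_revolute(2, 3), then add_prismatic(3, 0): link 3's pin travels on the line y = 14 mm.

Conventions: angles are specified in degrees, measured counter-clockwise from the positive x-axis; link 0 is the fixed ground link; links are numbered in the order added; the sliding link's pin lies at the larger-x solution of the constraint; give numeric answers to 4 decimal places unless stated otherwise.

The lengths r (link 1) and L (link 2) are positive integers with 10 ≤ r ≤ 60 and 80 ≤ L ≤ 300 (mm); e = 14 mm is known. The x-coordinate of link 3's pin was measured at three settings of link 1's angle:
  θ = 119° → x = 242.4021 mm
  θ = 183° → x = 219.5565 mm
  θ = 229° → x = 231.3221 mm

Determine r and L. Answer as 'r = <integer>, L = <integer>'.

constraint per measurement: (x − r cos θ)² + (r sin θ − e)² = L²
subtracting the θ₁ and θ₂ equations cancels the r² and L² terms:
r = (x₁² − x₂²) / (2[(x₁cos θ₁ + e sin θ₁) − (x₂cos θ₂ + e sin θ₂)]) = 46.0001 → r = 46
L² = (x₁ − r cos θ₁)² + (r sin θ₁ − e)² = 70756.0039 → L = 266.0000 → L = 266
check at θ₃=229°: x = 231.3221 (printed 231.3221) ✓

r = 46, L = 266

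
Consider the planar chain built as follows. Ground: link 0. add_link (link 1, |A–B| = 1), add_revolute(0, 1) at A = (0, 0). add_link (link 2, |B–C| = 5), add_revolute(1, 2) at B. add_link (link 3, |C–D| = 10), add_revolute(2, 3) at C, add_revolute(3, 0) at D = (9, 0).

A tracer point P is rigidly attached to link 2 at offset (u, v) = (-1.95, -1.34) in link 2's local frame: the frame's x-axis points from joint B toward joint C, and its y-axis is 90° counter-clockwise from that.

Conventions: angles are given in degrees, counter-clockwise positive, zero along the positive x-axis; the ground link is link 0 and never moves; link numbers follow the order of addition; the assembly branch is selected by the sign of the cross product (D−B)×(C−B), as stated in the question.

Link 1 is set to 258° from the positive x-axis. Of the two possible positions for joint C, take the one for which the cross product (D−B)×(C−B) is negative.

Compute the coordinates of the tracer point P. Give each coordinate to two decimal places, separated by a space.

A=(0,0), D=(9.00,0)
B = A + 1.00·(cos258°, sin258°) = (-0.2079, -0.9781)
|BD| = 9.2597
circle(B,5.00) ∩ circle(D,10.00): a=0.5801, h=4.9662
  candidates: C₊=(-0.1557,4.0216) cross=45.986; C₋=(0.8935,-5.8553) cross=-45.986
  branch - wants cross < 0 → take C=(0.8935,-5.8553) (cross=-45.986)
ex = (C−B)/|BC| = (0.2203,-0.9754); ey = (0.9754,0.2203)
P = B + -1.95·ex + -1.34·ey = (-1.9446,0.6288)

-1.94 0.63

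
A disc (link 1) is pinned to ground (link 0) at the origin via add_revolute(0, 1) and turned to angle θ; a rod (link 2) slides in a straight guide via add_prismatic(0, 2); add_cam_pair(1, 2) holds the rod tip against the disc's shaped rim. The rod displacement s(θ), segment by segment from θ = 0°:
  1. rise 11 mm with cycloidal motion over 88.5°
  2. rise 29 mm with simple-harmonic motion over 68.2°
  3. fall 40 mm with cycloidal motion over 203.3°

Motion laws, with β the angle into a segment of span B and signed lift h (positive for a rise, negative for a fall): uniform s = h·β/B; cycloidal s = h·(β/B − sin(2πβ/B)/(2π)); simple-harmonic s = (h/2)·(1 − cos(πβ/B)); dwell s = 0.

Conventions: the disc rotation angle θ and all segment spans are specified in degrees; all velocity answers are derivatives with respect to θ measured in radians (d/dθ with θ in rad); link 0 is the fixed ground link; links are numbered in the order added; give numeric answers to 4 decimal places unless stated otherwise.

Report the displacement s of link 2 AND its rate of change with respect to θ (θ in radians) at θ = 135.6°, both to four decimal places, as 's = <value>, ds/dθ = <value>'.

segment 1 (0° to 88.5°, cycloidal, h = 11) is passed completely: s = 0.0000 + (11) = 11.0000
θ = 135.6° falls in segment 2 (88.5° to 156.7°, simple-harmonic, h = 29): β = 135.6 − 88.5 = 47.1°, B = 68.2°; Δs = 29/2·(1 − cos(π·0.6906)) = 22.6734; s = 11.0000 + 22.6734 = 33.6734
velocity in seg [88.5°–156.7°] (simple-harmonic), θ in radians: β = 47.1° = 0.8221 rad, B = 68.2° = 1.1903 rad; ds/dθ = (πh/(2B)) sin(πβ/B) = (π·29/(2·1.1903)) sin(π·0.6906) = 31.610527 mm/rad

s = 33.6734, ds/dθ = 31.6105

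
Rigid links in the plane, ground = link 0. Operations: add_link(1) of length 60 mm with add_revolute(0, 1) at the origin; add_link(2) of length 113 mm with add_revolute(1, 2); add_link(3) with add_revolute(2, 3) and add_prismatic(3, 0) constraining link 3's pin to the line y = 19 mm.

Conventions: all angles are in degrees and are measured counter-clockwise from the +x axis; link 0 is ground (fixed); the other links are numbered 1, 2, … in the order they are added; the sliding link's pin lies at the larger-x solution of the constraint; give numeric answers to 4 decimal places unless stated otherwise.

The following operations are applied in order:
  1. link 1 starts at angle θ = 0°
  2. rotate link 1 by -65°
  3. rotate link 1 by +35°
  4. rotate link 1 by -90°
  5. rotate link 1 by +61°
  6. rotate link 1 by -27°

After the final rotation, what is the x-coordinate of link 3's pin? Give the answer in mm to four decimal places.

geometry: r = 60 mm, L = 113 mm, e = 19 mm; θ starts at 0°
rotate link 1 by -65°: θ ← 0° -65° = -65°
rotate link 1 by +35°: θ ← -65° +35° = -30°
rotate link 1 by -90°: θ ← -30° -90° = -120°
rotate link 1 by +61°: θ ← -120° +61° = -59°
rotate link 1 by -27°: θ ← -59° -27° = -86°
crank pin P = (r cos θ, r sin θ) = (4.185388, -59.853843)
h = r sin θ − e = -59.853843 − 19 = -78.853843
x = r cos θ + √(L² − h²) = 4.185388 + 80.938689 = 85.124078

85.1241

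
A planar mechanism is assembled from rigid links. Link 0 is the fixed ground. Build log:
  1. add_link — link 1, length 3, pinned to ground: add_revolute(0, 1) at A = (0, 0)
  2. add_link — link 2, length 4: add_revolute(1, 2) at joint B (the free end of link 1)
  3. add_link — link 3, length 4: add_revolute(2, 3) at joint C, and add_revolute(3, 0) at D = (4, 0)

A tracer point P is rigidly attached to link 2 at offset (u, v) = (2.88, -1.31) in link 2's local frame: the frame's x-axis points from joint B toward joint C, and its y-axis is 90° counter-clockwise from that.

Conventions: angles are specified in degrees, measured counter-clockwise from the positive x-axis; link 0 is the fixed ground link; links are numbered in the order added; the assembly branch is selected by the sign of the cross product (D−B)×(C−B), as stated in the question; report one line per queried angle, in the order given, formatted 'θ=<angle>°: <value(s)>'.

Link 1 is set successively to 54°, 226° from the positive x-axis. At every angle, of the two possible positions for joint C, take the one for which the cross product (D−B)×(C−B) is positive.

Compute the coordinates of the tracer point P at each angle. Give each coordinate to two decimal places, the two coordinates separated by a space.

A=(0,0), D=(4.00,0)
θ=54°: B = A + 3.00·(cos54°, sin54°) = (1.7634, 2.4271)
θ=54°: |BD| = 3.3005
θ=54°: circle(B,4.00) ∩ circle(D,4.00): a=1.6502, h=3.6437
θ=54°:   candidates: C₊=(5.5611,3.6828) cross=12.026; C₋=(0.2022,-1.2557) cross=-12.026
θ=54°:   branch + wants cross > 0 → take C=(5.5611,3.6828) (cross=12.026)
θ=54°: ex = (C−B)/|BC| = (0.9494,0.3139); ey = (-0.3139,0.9494)
θ=54°: P = B + 2.88·ex + -1.31·ey = (4.9090,2.0874)
θ=226°: B = A + 3.00·(cos226°, sin226°) = (-2.0840, -2.1580)
θ=226°: |BD| = 6.4554
θ=226°: circle(B,4.00) ∩ circle(D,4.00): a=3.2277, h=2.3626
θ=226°:   candidates: C₊=(0.1682,1.1477) cross=15.252; C₋=(1.7478,-3.3057) cross=-15.252
θ=226°:   branch + wants cross > 0 → take C=(0.1682,1.1477) (cross=15.252)
θ=226°: ex = (C−B)/|BC| = (0.5630,0.8264); ey = (-0.8264,0.5630)
θ=226°: P = B + 2.88·ex + -1.31·ey = (0.6202,-0.5155)

θ=54°: 4.91 2.09
θ=226°: 0.62 -0.52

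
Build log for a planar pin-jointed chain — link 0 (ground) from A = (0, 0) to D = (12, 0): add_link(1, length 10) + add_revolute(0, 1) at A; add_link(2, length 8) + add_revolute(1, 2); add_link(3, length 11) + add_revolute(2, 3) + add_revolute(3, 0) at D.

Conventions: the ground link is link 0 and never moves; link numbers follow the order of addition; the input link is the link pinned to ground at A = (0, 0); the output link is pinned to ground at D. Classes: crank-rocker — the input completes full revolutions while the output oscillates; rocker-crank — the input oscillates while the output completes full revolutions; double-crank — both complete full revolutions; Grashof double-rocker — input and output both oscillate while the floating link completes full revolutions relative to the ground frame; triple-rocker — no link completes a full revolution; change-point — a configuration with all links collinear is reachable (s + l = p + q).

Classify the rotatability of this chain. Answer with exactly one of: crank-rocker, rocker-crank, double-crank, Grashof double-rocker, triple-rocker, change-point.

lengths: ground=12, input=10, coupler=8, output=11
sorted: s=8 (shortest), l=12 (longest), p+q=21
s + l = 20 vs p + q = 21
s + l < p + q (Grashof) with shortest = coupler link → Grashof double-rocker

Grashof double-rocker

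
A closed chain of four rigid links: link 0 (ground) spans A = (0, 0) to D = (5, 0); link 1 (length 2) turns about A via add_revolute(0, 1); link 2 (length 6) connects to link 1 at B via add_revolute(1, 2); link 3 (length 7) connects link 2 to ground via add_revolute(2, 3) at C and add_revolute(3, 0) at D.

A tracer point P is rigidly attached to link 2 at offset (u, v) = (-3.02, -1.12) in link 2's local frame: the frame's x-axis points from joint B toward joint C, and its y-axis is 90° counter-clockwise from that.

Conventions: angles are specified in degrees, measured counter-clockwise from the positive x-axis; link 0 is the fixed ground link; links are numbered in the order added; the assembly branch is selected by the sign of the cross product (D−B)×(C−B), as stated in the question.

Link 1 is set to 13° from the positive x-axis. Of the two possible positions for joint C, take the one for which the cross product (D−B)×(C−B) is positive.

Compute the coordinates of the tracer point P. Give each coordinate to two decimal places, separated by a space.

A=(0,0), D=(5.00,0)
B = A + 2.00·(cos13°, sin13°) = (1.9487, 0.4499)
|BD| = 3.0843
circle(B,6.00) ∩ circle(D,7.00): a=-0.5654, h=5.9733
  candidates: C₊=(2.2608,6.4418) cross=18.423; C₋=(0.5181,-5.3770) cross=-18.423
  branch + wants cross > 0 → take C=(2.2608,6.4418) (cross=18.423)
ex = (C−B)/|BC| = (0.0520,0.9986); ey = (-0.9986,0.0520)
P = B + -3.02·ex + -1.12·ey = (2.9102,-2.6243)

2.91 -2.62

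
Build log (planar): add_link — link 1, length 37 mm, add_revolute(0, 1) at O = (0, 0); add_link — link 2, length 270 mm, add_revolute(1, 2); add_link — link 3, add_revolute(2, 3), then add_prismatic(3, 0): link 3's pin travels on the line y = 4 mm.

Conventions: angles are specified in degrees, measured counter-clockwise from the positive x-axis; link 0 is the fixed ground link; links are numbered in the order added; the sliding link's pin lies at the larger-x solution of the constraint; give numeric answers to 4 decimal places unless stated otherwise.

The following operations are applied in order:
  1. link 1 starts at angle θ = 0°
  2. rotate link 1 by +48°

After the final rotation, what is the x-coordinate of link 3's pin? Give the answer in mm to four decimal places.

geometry: r = 37 mm, L = 270 mm, e = 4 mm; θ starts at 0°
rotate link 1 by +48°: θ ← 0° +48° = 48°
crank pin P = (r cos θ, r sin θ) = (24.757832, 27.496359)
h = r sin θ − e = 27.496359 − 4 = 23.496359
x = r cos θ + √(L² − h²) = 24.757832 + 268.975689 = 293.733521

293.7335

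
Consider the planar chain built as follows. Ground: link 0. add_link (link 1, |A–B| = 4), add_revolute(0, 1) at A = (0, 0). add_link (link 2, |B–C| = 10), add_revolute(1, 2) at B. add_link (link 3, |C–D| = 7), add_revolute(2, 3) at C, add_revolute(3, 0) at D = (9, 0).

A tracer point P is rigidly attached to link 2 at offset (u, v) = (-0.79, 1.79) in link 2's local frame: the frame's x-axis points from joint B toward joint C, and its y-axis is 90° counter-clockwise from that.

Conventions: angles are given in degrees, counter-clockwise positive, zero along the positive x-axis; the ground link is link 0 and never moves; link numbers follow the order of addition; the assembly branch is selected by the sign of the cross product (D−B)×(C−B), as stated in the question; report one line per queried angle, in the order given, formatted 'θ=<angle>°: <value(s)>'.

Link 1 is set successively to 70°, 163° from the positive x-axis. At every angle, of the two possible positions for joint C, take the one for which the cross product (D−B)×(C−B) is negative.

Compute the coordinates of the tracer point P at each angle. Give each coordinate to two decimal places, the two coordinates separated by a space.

A=(0,0), D=(9.00,0)
θ=70°: B = A + 4.00·(cos70°, sin70°) = (1.3681, 3.7588)
θ=70°: |BD| = 8.5073
θ=70°: circle(B,10.00) ∩ circle(D,7.00): a=7.2511, h=6.8864
θ=70°:   candidates: C₊=(10.9156,6.7328) cross=58.584; C₋=(4.8304,-5.6227) cross=-58.584
θ=70°:   branch - wants cross < 0 → take C=(4.8304,-5.6227) (cross=-58.584)
θ=70°: ex = (C−B)/|BC| = (0.3462,-0.9381); ey = (0.9381,0.3462)
θ=70°: P = B + -0.79·ex + 1.79·ey = (2.7738,5.1197)
θ=163°: B = A + 4.00·(cos163°, sin163°) = (-3.8252, 1.1695)
θ=163°: |BD| = 12.8784
θ=163°: circle(B,10.00) ∩ circle(D,7.00): a=8.4193, h=5.3959
θ=163°:   candidates: C₊=(5.0493,5.7786) cross=69.491; C₋=(4.0693,-4.9687) cross=-69.491
θ=163°:   branch - wants cross < 0 → take C=(4.0693,-4.9687) (cross=-69.491)
θ=163°: ex = (C−B)/|BC| = (0.7894,-0.6138); ey = (0.6138,0.7894)
θ=163°: P = B + -0.79·ex + 1.79·ey = (-3.3502,3.0675)

θ=70°: 2.77 5.12
θ=163°: -3.35 3.07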